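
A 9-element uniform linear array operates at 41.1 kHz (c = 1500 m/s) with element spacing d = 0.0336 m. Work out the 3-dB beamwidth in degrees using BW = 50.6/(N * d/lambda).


6.11 deg


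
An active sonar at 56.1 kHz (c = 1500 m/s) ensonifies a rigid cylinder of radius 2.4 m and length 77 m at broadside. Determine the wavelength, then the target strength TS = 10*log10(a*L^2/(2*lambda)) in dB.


Step 1: lambda = c/f = 1500/56100 = 0.02674 m
Step 2: TS = 10*log10(a*L^2/(2*lambda)) = 10*log10(2.4*77^2/(2*0.02674)) = 54.25

54.25 dB


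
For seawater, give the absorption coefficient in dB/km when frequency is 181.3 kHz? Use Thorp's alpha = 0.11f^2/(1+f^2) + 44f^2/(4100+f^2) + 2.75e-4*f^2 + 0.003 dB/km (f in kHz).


f^2 = 32869.69
alpha = 0.11*32869.69/(1+32869.69) + 44*32869.69/(4100+32869.69) + 2.75e-4*32869.69 + 0.003 = 48.272

48.272 dB/km


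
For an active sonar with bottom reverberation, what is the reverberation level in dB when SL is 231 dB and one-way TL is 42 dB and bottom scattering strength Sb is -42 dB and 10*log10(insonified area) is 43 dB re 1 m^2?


RL = SL - 2*TL + Sb + 10*log10(A) = 231 - 2*42 + (-42) + 43 = 148

148 dB


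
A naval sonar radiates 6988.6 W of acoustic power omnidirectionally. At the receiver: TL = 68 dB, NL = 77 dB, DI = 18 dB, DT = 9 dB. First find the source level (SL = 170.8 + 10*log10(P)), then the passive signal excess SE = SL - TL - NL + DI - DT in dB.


Step 1: SL = 170.8 + 10*log10(6988.6) = 209.24 dB
Step 2: SE = SL - TL - NL + DI - DT = 209.24 - 68 - 77 + 18 - 9 = 73.24

73.24 dB


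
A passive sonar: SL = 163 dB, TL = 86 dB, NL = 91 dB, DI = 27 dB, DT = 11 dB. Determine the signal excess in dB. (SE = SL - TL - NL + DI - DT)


SE = SL - TL - NL + DI - DT = 163 - 86 - 91 + 27 - 11 = 2

2 dB


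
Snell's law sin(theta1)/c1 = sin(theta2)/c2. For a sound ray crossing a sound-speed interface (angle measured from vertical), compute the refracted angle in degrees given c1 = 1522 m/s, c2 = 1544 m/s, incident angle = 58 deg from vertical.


sin(theta2) = (c2/c1)*sin(theta1) = (1544/1522)*sin(58 deg) = 0.86031
theta2 = arcsin(0.86031) = 59.35

59.35 deg


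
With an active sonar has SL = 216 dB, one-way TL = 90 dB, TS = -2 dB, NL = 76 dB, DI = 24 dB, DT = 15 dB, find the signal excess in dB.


-33 dB


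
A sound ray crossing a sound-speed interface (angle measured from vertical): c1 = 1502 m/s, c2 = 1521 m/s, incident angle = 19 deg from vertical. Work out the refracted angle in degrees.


sin(theta2) = (c2/c1)*sin(theta1) = (1521/1502)*sin(19 deg) = 0.32969
theta2 = arcsin(0.32969) = 19.25

19.25 deg


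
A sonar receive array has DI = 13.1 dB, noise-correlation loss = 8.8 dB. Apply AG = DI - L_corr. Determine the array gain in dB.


4.3 dB


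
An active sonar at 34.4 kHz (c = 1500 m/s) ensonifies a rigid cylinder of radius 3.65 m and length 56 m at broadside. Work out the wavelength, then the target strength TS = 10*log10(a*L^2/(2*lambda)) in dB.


Step 1: lambda = c/f = 1500/34400 = 0.0436 m
Step 2: TS = 10*log10(a*L^2/(2*lambda)) = 10*log10(3.65*56^2/(2*0.0436)) = 51.18

51.18 dB


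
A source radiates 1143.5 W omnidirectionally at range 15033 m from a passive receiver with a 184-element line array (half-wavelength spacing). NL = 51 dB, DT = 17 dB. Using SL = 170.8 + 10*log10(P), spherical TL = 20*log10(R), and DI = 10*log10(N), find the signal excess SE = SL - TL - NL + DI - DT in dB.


Step 1: SL = 170.8 + 10*log10(1143.5) = 201.38 dB
Step 2: TL = 20*log10(15033) = 83.54 dB
Step 3: DI = 10*log10(184) = 22.65 dB
Step 4: SE = SL - TL - NL + DI - DT = 201.38 - 83.54 - 51 + 22.65 - 17 = 72.49

72.49 dB


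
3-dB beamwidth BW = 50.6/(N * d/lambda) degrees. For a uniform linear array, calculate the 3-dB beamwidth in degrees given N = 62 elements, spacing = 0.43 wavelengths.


BW = 50.6 / (62 * 0.43) = 50.6 / 26.66 = 1.9

1.9 deg


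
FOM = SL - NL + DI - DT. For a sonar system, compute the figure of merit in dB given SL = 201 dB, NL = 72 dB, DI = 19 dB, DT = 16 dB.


132 dB


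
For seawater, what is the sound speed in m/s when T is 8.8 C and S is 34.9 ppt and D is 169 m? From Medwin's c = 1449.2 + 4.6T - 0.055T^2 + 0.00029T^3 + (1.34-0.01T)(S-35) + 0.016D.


1488.2 m/s


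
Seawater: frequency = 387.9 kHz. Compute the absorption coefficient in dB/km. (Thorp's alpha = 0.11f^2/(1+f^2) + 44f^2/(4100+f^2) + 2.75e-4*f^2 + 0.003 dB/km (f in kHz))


f^2 = 150466.41
alpha = 0.11*150466.41/(1+150466.41) + 44*150466.41/(4100+150466.41) + 2.75e-4*150466.41 + 0.003 = 84.324

84.324 dB/km


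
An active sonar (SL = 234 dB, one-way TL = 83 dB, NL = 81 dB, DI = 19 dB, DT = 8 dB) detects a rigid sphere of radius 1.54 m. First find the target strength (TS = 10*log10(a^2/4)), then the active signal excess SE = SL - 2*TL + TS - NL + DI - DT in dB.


Step 1: TS = 10*log10(1.54^2/4) = -2.27 dB
Step 2: SE = SL - 2*TL + TS - NL + DI - DT = 234 - 2*83 + (-2.27) - 81 + 19 - 8 = -4.27

-4.27 dB


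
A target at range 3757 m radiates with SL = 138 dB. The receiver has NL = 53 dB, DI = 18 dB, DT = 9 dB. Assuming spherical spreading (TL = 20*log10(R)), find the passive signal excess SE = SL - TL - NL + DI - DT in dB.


Step 1: TL = 20*log10(3757) = 71.5 dB
Step 2: SE = 138 - 71.5 - 53 + 18 - 9 = 22.5

22.5 dB


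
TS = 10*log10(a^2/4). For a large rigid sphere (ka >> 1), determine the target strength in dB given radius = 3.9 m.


5.8 dB


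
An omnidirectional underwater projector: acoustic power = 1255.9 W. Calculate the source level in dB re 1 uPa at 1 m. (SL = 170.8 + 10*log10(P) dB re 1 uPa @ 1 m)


SL = 170.8 + 10*log10(1255.9) = 170.8 + 30.99 = 201.79

201.79 dB


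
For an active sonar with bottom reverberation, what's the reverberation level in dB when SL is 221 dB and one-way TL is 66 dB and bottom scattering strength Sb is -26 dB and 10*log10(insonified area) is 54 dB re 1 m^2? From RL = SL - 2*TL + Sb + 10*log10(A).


117 dB


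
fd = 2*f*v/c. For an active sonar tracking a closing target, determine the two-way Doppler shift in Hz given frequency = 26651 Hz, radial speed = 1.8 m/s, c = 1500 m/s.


fd = 2*f*v/c = 2 * 26651 * 1.8 / 1500 = 63.96

63.96 Hz


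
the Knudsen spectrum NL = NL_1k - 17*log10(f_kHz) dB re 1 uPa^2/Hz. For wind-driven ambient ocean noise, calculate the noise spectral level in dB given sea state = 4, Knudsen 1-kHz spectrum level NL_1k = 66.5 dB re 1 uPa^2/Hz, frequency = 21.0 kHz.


NL = NL_1k - 17*log10(f_kHz) = 66.5 - 17*log10(21.0) = 66.5 - (22.48) = 44.02

44.02 dB


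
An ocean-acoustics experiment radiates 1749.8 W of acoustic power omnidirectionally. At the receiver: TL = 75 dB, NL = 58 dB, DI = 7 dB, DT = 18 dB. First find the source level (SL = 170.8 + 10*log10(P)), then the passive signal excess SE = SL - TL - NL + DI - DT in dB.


Step 1: SL = 170.8 + 10*log10(1749.8) = 203.23 dB
Step 2: SE = SL - TL - NL + DI - DT = 203.23 - 75 - 58 + 7 - 18 = 59.23

59.23 dB


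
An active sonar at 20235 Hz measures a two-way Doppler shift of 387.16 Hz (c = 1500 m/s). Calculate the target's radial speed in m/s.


From fd = 2*f*v/c, v = c*fd/(2*f) = 1500 * 387.16 / (2*20235) = 14.35

14.35 m/s


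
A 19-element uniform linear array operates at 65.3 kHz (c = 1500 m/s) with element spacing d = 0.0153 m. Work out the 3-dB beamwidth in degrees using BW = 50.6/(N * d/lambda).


Step 1: lambda = 1500/65300 = 0.02297 m
Step 2: d/lambda = 0.0153/0.02297 = 0.6661
Step 3: BW = 50.6/(N * d/lambda) = 50.6/(19 * 0.6661) = 4.0

4.0 deg


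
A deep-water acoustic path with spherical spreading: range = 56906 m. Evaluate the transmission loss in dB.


95.1 dB


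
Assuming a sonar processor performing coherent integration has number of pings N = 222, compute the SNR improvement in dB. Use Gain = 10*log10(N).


23.46 dB


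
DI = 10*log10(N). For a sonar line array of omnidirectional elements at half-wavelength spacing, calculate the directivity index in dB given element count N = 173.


DI = 10*log10(173) = 22.38

22.38 dB


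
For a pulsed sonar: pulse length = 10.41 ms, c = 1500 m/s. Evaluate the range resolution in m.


dR = c*tau/2 = 1500 * 10.41e-3 / 2 = 7.8075

7.8075 m


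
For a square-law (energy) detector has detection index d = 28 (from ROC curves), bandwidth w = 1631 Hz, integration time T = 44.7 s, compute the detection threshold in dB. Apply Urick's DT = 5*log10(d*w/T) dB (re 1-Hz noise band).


15.05 dB


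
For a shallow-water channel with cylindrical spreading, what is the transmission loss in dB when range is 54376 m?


TL = 10*log10(54376) = 47.35

47.35 dB


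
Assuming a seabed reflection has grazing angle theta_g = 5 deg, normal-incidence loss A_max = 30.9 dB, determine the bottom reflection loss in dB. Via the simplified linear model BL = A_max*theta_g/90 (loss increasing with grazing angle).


BL = A_max * theta_g / 90 = 30.9 * 5 / 90 = 1.72

1.72 dB


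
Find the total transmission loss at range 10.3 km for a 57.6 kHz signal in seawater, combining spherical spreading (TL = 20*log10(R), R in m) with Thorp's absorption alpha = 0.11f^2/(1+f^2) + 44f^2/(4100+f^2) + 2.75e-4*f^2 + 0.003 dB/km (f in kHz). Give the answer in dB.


Step 1 (Thorp): alpha = 0.11*3317.76/(1+3317.76) + 44*3317.76/(4100+3317.76) + 2.75e-4*3317.76 + 0.003 = 20.7053 dB/km
Step 2: TL_spread = 20*log10(10300) = 80.26 dB
Step 3: TL_abs = alpha*R = 20.7053 * 10.3 = 213.26 dB
Step 4: TL_total = 80.26 + 213.26 = 293.52

293.52 dB


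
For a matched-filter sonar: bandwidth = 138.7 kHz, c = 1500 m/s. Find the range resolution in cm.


0.54 cm


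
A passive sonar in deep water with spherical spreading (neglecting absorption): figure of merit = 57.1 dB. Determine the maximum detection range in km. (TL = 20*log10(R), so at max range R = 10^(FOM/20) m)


At max range FOM = TL, so 20*log10(R) = 57.1
R = 10^(57.1/20) = 716.14 m = 0.72 km

0.72 km


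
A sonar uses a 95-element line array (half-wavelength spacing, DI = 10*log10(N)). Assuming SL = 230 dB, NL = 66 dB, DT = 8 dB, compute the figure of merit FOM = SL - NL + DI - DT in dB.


Step 1: DI = 10*log10(95) = 19.78 dB
Step 2: FOM = SL - NL + DI - DT = 230 - 66 + 19.78 - 8 = 175.78

175.78 dB


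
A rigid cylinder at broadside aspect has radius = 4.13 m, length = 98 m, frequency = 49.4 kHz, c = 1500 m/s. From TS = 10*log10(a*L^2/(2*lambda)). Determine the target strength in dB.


lambda = 1500/49400 = 0.03036 m
TS = 10*log10(4.13*98^2/(2*0.03036)) = 58.15

58.15 dB


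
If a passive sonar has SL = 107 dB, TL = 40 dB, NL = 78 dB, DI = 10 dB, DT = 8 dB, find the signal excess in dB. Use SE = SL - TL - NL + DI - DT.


SE = SL - TL - NL + DI - DT = 107 - 40 - 78 + 10 - 8 = -9

-9 dB


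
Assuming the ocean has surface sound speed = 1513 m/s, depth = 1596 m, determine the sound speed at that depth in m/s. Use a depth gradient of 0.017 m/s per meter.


c = 1513 + 0.017 * 1596 = 1540.132

1540.132 m/s


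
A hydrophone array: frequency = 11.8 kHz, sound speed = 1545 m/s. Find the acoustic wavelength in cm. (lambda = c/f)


lambda = c/f = 1545 / 11800 = 0.1309 m = 13.09 cm

13.09 cm


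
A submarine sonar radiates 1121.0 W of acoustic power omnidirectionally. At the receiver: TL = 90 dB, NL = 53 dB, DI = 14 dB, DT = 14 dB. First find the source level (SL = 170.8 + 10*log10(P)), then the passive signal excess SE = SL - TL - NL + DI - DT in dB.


Step 1: SL = 170.8 + 10*log10(1121.0) = 201.3 dB
Step 2: SE = SL - TL - NL + DI - DT = 201.3 - 90 - 53 + 14 - 14 = 58.3

58.3 dB


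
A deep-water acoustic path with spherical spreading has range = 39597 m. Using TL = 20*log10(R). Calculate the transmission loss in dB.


91.95 dB


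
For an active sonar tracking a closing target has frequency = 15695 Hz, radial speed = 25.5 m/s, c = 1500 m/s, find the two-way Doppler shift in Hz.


fd = 2*f*v/c = 2 * 15695 * 25.5 / 1500 = 533.63

533.63 Hz


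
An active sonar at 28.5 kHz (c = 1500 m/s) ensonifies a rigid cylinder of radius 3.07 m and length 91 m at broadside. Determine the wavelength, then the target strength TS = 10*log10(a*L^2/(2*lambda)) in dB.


Step 1: lambda = c/f = 1500/28500 = 0.05263 m
Step 2: TS = 10*log10(a*L^2/(2*lambda)) = 10*log10(3.07*91^2/(2*0.05263)) = 53.83

53.83 dB


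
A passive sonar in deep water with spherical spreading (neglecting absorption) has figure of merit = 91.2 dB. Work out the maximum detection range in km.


At max range FOM = TL, so 20*log10(R) = 91.2
R = 10^(91.2/20) = 36307.81 m = 36.31 km

36.31 km


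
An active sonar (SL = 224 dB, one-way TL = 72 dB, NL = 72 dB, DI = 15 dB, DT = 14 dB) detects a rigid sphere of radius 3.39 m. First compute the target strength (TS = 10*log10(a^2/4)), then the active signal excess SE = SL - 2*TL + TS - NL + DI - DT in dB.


Step 1: TS = 10*log10(3.39^2/4) = 4.58 dB
Step 2: SE = SL - 2*TL + TS - NL + DI - DT = 224 - 2*72 + (4.58) - 72 + 15 - 14 = 13.58

13.58 dB


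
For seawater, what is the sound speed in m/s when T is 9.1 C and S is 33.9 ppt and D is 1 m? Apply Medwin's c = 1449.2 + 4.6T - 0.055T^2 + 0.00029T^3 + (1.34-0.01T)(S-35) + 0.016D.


c = 1449.2 + 4.6*9.1 - 0.055*9.1^2 + 0.00029*9.1^3 + (1.34 - 0.01*9.1)*(33.9 - 35) + 0.016*1 = 1485.37

1485.37 m/s


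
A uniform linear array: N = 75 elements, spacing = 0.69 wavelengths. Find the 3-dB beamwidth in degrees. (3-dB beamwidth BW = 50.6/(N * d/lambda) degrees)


0.98 deg


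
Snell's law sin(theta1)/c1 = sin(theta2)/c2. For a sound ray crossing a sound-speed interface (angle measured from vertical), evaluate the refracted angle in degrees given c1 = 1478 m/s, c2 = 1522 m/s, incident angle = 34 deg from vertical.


sin(theta2) = (c2/c1)*sin(theta1) = (1522/1478)*sin(34 deg) = 0.57584
theta2 = arcsin(0.57584) = 35.16

35.16 deg


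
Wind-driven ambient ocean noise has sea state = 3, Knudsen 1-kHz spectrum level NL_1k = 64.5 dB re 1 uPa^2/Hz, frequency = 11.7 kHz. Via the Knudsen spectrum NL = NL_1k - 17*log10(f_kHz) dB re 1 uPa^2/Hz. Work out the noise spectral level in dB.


46.34 dB


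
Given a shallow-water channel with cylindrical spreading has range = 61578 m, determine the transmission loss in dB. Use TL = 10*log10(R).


TL = 10*log10(61578) = 47.89

47.89 dB


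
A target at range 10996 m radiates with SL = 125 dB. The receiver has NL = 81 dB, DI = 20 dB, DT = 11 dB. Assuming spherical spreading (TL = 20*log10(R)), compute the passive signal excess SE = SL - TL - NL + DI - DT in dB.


-27.82 dB


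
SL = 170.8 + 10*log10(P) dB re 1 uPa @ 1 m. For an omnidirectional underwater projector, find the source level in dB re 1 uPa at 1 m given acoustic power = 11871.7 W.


211.55 dB


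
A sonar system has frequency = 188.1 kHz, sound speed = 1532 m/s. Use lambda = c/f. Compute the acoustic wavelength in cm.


lambda = c/f = 1532 / 188100 = 0.0081 m = 0.81 cm

0.81 cm


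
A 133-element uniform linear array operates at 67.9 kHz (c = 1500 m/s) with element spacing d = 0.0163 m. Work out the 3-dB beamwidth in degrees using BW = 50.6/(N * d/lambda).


Step 1: lambda = 1500/67900 = 0.02209 m
Step 2: d/lambda = 0.0163/0.02209 = 0.7379
Step 3: BW = 50.6/(N * d/lambda) = 50.6/(133 * 0.7379) = 0.52

0.52 deg


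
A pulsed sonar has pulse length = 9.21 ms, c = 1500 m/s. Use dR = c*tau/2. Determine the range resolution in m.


dR = c*tau/2 = 1500 * 9.21e-3 / 2 = 6.9075

6.9075 m


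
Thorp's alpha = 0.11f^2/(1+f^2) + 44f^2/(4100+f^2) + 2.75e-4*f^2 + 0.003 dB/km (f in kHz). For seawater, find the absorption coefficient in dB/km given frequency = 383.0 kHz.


f^2 = 146689.0
alpha = 0.11*146689.0/(1+146689.0) + 44*146689.0/(4100+146689.0) + 2.75e-4*146689.0 + 0.003 = 83.256

83.256 dB/km


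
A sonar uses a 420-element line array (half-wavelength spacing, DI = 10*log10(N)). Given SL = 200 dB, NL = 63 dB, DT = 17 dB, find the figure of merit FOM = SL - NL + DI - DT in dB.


Step 1: DI = 10*log10(420) = 26.23 dB
Step 2: FOM = SL - NL + DI - DT = 200 - 63 + 26.23 - 17 = 146.23

146.23 dB


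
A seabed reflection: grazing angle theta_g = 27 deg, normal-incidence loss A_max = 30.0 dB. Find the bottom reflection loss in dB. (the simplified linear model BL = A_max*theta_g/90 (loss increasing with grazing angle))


BL = A_max * theta_g / 90 = 30.0 * 27 / 90 = 9.0

9.0 dB


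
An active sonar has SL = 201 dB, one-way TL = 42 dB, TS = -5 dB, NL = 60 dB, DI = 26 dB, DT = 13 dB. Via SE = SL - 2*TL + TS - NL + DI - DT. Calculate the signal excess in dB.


SE = SL - 2*TL + TS - NL + DI - DT = 201 - 2*42 + (-5) - 60 + 26 - 13 = 65

65 dB


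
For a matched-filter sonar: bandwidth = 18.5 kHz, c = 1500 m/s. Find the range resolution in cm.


4.05 cm


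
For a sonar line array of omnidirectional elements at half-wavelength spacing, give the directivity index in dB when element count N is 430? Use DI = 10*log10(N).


26.33 dB


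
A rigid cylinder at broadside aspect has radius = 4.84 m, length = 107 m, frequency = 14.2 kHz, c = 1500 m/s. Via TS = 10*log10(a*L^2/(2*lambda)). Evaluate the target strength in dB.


lambda = 1500/14200 = 0.10563 m
TS = 10*log10(4.84*107^2/(2*0.10563)) = 54.19

54.19 dB


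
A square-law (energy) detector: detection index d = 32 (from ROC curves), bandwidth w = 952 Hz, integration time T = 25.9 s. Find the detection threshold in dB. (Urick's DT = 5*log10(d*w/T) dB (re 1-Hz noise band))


15.35 dB


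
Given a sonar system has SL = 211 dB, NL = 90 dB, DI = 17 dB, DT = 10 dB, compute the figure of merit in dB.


FOM = SL - NL + DI - DT = 211 - 90 + 17 - 10 = 128

128 dB


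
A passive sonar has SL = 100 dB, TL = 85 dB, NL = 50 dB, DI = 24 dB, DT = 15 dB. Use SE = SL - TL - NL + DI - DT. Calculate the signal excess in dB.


-26 dB


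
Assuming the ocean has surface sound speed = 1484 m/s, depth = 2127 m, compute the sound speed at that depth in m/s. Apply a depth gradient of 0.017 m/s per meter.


c = 1484 + 0.017 * 2127 = 1520.159

1520.159 m/s


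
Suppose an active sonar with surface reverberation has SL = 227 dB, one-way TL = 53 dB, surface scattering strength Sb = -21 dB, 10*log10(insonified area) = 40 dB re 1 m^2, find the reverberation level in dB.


RL = SL - 2*TL + Sb + 10*log10(A) = 227 - 2*53 + (-21) + 40 = 140

140 dB


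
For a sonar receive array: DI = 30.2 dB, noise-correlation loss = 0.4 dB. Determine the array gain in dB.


AG = DI - L_corr = 30.2 - 0.4 = 29.8

29.8 dB


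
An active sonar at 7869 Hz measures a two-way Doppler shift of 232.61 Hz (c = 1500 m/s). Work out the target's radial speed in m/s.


From fd = 2*f*v/c, v = c*fd/(2*f) = 1500 * 232.61 / (2*7869) = 22.17

22.17 m/s


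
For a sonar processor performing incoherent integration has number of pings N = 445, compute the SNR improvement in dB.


Gain = 5*log10(445) = 13.24

13.24 dB


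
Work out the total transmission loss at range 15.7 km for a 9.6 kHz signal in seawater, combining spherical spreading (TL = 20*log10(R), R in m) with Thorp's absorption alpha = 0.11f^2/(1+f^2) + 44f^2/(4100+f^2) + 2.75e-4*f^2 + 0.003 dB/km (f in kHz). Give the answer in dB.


101.26 dB


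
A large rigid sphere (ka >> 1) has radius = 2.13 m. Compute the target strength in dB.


0.55 dB


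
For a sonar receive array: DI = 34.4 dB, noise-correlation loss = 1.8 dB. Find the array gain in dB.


32.6 dB


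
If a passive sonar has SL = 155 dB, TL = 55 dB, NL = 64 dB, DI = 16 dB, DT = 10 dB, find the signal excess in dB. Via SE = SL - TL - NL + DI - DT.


SE = SL - TL - NL + DI - DT = 155 - 55 - 64 + 16 - 10 = 42

42 dB


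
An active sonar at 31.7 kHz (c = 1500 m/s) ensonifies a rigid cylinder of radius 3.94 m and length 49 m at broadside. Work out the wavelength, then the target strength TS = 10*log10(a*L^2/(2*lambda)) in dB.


Step 1: lambda = c/f = 1500/31700 = 0.04732 m
Step 2: TS = 10*log10(a*L^2/(2*lambda)) = 10*log10(3.94*49^2/(2*0.04732)) = 50.0

50.0 dB


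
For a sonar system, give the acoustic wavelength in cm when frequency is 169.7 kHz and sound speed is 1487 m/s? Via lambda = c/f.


lambda = c/f = 1487 / 169700 = 0.0088 m = 0.88 cm

0.88 cm


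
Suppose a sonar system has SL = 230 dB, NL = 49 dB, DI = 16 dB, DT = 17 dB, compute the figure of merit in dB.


FOM = SL - NL + DI - DT = 230 - 49 + 16 - 17 = 180

180 dB


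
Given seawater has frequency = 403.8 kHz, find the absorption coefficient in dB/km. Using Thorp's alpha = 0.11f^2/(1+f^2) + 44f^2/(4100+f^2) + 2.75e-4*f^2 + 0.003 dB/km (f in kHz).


f^2 = 163054.44
alpha = 0.11*163054.44/(1+163054.44) + 44*163054.44/(4100+163054.44) + 2.75e-4*163054.44 + 0.003 = 87.874

87.874 dB/km


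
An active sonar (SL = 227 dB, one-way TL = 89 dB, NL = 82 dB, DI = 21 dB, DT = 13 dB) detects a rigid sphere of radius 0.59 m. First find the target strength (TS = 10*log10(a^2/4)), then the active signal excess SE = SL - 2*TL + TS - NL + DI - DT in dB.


Step 1: TS = 10*log10(0.59^2/4) = -10.6 dB
Step 2: SE = SL - 2*TL + TS - NL + DI - DT = 227 - 2*89 + (-10.6) - 82 + 21 - 13 = -35.6

-35.6 dB


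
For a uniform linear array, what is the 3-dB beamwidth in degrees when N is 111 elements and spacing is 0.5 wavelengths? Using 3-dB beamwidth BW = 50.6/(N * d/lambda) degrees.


BW = 50.6 / (111 * 0.5) = 50.6 / 55.5 = 0.91

0.91 deg


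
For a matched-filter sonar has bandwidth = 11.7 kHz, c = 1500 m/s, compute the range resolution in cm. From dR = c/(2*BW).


6.41 cm


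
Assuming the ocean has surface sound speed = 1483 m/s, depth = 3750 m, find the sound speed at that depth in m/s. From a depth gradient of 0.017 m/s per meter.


c = 1483 + 0.017 * 3750 = 1546.75

1546.75 m/s


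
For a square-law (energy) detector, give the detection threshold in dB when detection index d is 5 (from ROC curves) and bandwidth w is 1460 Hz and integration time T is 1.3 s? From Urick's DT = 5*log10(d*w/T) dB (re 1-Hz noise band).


18.75 dB


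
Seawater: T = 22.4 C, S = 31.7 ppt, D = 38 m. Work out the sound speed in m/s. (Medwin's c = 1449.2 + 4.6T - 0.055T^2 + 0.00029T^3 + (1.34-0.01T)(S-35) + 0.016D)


c = 1449.2 + 4.6*22.4 - 0.055*22.4^2 + 0.00029*22.4^3 + (1.34 - 0.01*22.4)*(31.7 - 35) + 0.016*38 = 1524.83

1524.83 m/s


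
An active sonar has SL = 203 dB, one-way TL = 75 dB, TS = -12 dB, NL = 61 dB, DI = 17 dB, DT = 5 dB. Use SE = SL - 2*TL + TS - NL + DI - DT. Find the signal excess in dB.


SE = SL - 2*TL + TS - NL + DI - DT = 203 - 2*75 + (-12) - 61 + 17 - 5 = -8

-8 dB


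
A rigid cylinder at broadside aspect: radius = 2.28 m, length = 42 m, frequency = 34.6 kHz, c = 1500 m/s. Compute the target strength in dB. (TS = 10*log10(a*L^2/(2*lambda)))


46.66 dB


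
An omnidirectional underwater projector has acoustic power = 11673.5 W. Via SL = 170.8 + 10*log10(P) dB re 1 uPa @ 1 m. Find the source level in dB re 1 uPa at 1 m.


SL = 170.8 + 10*log10(11673.5) = 170.8 + 40.67 = 211.47

211.47 dB


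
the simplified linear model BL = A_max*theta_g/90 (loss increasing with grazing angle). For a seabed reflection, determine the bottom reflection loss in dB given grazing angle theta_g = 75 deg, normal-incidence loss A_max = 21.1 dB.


17.58 dB


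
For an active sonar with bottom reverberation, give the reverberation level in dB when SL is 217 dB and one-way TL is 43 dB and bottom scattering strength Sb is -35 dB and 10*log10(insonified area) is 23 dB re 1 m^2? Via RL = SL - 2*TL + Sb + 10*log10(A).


119 dB


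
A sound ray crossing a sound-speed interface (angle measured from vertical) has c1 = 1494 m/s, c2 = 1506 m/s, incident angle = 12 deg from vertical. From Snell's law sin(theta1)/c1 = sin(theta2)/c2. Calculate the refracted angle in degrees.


sin(theta2) = (c2/c1)*sin(theta1) = (1506/1494)*sin(12 deg) = 0.20958
theta2 = arcsin(0.20958) = 12.1

12.1 deg


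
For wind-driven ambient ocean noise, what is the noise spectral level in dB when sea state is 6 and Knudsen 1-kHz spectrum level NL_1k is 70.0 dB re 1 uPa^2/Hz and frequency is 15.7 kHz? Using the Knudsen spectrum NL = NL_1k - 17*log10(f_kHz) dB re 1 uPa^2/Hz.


NL = NL_1k - 17*log10(f_kHz) = 70.0 - 17*log10(15.7) = 70.0 - (20.33) = 49.67

49.67 dB


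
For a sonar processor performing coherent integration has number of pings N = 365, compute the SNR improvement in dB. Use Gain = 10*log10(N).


25.62 dB


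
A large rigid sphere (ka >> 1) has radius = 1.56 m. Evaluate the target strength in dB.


TS = 10*log10(1.56^2 / 4) = 10*log10(0.6084) = -2.16

-2.16 dB


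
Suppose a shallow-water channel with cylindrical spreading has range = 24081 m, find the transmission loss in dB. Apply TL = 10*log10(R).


TL = 10*log10(24081) = 43.82

43.82 dB


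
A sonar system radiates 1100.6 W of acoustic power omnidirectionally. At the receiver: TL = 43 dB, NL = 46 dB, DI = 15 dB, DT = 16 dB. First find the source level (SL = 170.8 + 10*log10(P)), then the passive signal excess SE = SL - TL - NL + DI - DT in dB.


Step 1: SL = 170.8 + 10*log10(1100.6) = 201.22 dB
Step 2: SE = SL - TL - NL + DI - DT = 201.22 - 43 - 46 + 15 - 16 = 111.22

111.22 dB


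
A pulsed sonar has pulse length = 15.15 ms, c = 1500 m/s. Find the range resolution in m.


11.3625 m


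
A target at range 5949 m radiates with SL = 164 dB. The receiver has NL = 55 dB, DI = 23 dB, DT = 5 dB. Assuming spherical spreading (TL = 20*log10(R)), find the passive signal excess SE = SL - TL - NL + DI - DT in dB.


51.51 dB


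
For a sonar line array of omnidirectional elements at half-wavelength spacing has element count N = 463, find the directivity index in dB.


DI = 10*log10(463) = 26.66

26.66 dB


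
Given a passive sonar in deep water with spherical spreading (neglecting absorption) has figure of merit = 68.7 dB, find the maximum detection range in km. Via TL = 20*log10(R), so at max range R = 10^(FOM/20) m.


At max range FOM = TL, so 20*log10(R) = 68.7
R = 10^(68.7/20) = 2722.7 m = 2.72 km

2.72 km


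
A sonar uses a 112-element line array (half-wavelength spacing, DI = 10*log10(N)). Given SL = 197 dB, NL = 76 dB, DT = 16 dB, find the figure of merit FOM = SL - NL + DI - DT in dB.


125.49 dB


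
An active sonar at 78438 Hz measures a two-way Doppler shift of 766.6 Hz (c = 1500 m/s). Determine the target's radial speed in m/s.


7.33 m/s


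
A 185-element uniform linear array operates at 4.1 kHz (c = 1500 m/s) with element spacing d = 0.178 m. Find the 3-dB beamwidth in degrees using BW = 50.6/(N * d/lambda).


Step 1: lambda = 1500/4100 = 0.36585 m
Step 2: d/lambda = 0.178/0.36585 = 0.4865
Step 3: BW = 50.6/(N * d/lambda) = 50.6/(185 * 0.4865) = 0.56

0.56 deg


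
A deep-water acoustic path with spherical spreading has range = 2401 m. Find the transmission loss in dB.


67.61 dB


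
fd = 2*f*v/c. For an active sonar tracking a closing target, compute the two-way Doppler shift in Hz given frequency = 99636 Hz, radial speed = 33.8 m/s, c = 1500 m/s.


4490.26 Hz


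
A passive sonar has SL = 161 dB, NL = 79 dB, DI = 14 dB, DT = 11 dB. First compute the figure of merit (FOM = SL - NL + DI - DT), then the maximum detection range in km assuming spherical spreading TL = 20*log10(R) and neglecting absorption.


Step 1: FOM = SL - NL + DI - DT = 161 - 79 + 14 - 11 = 85 dB
Step 2: at max range FOM = TL = 20*log10(R), so R = 10^(85/20) = 17782.79 m = 17.78 km

17.78 km


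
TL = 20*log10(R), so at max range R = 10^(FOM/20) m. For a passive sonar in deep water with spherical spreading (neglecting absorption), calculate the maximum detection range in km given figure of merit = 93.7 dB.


At max range FOM = TL, so 20*log10(R) = 93.7
R = 10^(93.7/20) = 48417.24 m = 48.42 km

48.42 km


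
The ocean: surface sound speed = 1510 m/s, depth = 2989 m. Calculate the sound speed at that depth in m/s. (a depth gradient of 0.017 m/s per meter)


1560.813 m/s


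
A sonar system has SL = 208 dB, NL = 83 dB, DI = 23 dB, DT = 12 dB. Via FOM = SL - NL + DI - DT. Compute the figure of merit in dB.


FOM = SL - NL + DI - DT = 208 - 83 + 23 - 12 = 136

136 dB


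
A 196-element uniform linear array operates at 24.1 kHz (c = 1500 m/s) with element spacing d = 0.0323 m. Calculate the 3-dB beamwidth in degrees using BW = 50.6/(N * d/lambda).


0.5 deg


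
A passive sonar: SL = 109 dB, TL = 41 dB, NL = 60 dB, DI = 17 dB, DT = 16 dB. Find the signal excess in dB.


SE = SL - TL - NL + DI - DT = 109 - 41 - 60 + 17 - 16 = 9

9 dB


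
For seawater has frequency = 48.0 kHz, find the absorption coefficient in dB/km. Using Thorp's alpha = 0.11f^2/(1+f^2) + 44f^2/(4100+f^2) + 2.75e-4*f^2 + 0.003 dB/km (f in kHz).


16.577 dB/km


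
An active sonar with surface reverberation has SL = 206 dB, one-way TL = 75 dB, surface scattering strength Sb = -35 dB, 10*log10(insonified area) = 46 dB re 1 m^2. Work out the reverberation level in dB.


RL = SL - 2*TL + Sb + 10*log10(A) = 206 - 2*75 + (-35) + 46 = 67

67 dB


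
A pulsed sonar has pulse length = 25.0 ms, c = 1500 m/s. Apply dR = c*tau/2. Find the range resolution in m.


18.75 m


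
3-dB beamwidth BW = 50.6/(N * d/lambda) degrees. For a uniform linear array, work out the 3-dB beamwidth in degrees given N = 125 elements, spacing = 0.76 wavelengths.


BW = 50.6 / (125 * 0.76) = 50.6 / 95.0 = 0.53

0.53 deg


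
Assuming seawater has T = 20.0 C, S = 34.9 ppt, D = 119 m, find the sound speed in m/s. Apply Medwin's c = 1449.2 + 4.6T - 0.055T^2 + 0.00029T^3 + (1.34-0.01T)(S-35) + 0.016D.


c = 1449.2 + 4.6*20.0 - 0.055*20.0^2 + 0.00029*20.0^3 + (1.34 - 0.01*20.0)*(34.9 - 35) + 0.016*119 = 1523.31

1523.31 m/s


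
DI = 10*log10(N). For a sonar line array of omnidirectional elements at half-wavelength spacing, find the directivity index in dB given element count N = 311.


24.93 dB


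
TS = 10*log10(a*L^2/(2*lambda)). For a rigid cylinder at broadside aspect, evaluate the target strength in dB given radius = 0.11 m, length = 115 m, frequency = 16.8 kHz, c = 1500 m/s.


39.11 dB


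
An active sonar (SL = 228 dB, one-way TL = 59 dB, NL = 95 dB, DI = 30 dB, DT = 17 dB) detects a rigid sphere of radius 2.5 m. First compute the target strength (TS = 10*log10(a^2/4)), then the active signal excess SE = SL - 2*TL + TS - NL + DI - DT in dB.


Step 1: TS = 10*log10(2.5^2/4) = 1.94 dB
Step 2: SE = SL - 2*TL + TS - NL + DI - DT = 228 - 2*59 + (1.94) - 95 + 30 - 17 = 29.94

29.94 dB


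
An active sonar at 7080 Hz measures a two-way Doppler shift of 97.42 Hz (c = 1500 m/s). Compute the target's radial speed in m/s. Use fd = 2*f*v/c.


From fd = 2*f*v/c, v = c*fd/(2*f) = 1500 * 97.42 / (2*7080) = 10.32

10.32 m/s


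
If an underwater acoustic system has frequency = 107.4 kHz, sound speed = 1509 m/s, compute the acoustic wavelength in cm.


lambda = c/f = 1509 / 107400 = 0.0141 m = 1.41 cm

1.41 cm


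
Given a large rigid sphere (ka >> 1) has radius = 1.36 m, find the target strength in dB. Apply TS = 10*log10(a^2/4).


TS = 10*log10(1.36^2 / 4) = 10*log10(0.4624) = -3.35

-3.35 dB


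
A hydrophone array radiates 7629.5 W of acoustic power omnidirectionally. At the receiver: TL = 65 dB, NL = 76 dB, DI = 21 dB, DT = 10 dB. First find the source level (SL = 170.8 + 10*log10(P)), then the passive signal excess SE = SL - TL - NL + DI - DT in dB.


Step 1: SL = 170.8 + 10*log10(7629.5) = 209.62 dB
Step 2: SE = SL - TL - NL + DI - DT = 209.62 - 65 - 76 + 21 - 10 = 79.62

79.62 dB


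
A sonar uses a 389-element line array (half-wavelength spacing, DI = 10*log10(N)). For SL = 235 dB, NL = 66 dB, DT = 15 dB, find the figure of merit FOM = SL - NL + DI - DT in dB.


179.9 dB


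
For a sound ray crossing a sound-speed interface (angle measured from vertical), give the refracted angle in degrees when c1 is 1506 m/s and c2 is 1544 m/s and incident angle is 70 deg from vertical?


sin(theta2) = (c2/c1)*sin(theta1) = (1544/1506)*sin(70 deg) = 0.9634
theta2 = arcsin(0.9634) = 74.45

74.45 deg


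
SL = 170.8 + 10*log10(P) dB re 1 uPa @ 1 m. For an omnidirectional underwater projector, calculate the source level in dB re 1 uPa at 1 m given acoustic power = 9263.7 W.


SL = 170.8 + 10*log10(9263.7) = 170.8 + 39.67 = 210.47

210.47 dB


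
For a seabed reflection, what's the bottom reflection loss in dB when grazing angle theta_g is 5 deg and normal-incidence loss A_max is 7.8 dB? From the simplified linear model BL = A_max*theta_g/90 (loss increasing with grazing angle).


BL = A_max * theta_g / 90 = 7.8 * 5 / 90 = 0.43

0.43 dB


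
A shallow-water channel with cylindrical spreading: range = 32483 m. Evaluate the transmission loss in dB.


TL = 10*log10(32483) = 45.12

45.12 dB


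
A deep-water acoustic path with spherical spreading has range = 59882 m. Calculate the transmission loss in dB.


TL = 20*log10(59882) = 95.55

95.55 dB


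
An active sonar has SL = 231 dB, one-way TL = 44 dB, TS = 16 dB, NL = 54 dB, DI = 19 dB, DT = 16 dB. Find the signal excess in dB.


SE = SL - 2*TL + TS - NL + DI - DT = 231 - 2*44 + (16) - 54 + 19 - 16 = 108

108 dB


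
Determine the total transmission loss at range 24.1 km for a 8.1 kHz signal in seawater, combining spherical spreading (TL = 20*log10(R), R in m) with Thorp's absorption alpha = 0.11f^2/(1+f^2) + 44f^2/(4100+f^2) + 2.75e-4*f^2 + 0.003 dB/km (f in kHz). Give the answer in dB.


107.46 dB


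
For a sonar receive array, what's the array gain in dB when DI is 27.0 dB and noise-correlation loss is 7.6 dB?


AG = DI - L_corr = 27.0 - 7.6 = 19.4

19.4 dB


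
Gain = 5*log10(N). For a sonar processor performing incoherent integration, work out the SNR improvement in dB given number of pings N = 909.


Gain = 5*log10(909) = 14.79

14.79 dB


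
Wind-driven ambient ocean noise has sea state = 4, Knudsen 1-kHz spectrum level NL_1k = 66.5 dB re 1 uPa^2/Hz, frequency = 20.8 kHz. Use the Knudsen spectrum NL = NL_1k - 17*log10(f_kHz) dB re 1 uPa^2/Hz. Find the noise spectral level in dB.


44.09 dB


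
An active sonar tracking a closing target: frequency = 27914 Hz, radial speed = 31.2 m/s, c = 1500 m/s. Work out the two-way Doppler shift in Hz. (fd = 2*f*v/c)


fd = 2*f*v/c = 2 * 27914 * 31.2 / 1500 = 1161.22

1161.22 Hz


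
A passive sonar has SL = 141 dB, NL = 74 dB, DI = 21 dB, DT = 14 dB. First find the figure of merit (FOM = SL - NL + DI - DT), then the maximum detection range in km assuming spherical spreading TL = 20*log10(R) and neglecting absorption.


Step 1: FOM = SL - NL + DI - DT = 141 - 74 + 21 - 14 = 74 dB
Step 2: at max range FOM = TL = 20*log10(R), so R = 10^(74/20) = 5011.87 m = 5.01 km

5.01 km


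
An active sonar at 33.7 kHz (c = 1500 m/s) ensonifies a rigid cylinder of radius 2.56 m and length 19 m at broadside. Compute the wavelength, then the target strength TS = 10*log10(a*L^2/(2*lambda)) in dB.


Step 1: lambda = c/f = 1500/33700 = 0.04451 m
Step 2: TS = 10*log10(a*L^2/(2*lambda)) = 10*log10(2.56*19^2/(2*0.04451)) = 40.16

40.16 dB


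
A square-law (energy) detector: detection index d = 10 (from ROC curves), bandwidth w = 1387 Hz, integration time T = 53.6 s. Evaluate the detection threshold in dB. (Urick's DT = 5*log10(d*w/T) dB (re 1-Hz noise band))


12.06 dB


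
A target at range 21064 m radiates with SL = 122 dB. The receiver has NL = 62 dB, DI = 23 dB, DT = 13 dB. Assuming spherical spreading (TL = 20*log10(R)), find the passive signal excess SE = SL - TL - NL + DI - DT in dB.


Step 1: TL = 20*log10(21064) = 86.47 dB
Step 2: SE = 122 - 86.47 - 62 + 23 - 13 = -16.47

-16.47 dB


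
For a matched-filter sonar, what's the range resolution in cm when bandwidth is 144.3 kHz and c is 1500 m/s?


dR = c/(2*BW) = 1500 / (2 * 144.3e3) = 0.0052 m = 0.52 cm

0.52 cm


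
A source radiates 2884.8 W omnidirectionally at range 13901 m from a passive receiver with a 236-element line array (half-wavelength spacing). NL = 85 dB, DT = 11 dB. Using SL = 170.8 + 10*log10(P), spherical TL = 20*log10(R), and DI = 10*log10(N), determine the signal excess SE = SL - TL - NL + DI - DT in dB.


50.27 dB


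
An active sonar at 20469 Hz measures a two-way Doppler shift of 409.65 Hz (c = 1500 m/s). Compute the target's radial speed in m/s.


15.01 m/s


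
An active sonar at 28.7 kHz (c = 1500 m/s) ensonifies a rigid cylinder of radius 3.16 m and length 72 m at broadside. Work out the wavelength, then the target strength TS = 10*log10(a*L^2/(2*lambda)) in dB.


Step 1: lambda = c/f = 1500/28700 = 0.05226 m
Step 2: TS = 10*log10(a*L^2/(2*lambda)) = 10*log10(3.16*72^2/(2*0.05226)) = 51.95

51.95 dB


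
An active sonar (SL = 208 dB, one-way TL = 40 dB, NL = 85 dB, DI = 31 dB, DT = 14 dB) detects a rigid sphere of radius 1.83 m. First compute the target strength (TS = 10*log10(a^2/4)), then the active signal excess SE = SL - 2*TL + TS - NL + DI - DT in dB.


Step 1: TS = 10*log10(1.83^2/4) = -0.77 dB
Step 2: SE = SL - 2*TL + TS - NL + DI - DT = 208 - 2*40 + (-0.77) - 85 + 31 - 14 = 59.23

59.23 dB


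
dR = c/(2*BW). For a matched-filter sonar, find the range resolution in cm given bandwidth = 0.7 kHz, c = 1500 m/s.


dR = c/(2*BW) = 1500 / (2 * 0.7e3) = 1.0714 m = 107.14 cm

107.14 cm


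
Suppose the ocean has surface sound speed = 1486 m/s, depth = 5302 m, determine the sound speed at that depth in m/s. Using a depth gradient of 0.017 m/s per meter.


c = 1486 + 0.017 * 5302 = 1576.134

1576.134 m/s


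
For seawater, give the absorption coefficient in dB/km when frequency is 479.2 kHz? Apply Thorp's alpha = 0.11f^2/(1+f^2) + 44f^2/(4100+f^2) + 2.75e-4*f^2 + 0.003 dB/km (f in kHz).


106.49 dB/km


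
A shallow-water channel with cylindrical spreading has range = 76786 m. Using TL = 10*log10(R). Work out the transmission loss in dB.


TL = 10*log10(76786) = 48.85

48.85 dB


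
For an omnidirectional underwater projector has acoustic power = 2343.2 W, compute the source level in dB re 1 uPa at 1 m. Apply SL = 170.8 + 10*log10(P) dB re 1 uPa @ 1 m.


SL = 170.8 + 10*log10(2343.2) = 170.8 + 33.7 = 204.5

204.5 dB


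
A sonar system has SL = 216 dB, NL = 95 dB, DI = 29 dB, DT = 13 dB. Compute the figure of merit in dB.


FOM = SL - NL + DI - DT = 216 - 95 + 29 - 13 = 137

137 dB


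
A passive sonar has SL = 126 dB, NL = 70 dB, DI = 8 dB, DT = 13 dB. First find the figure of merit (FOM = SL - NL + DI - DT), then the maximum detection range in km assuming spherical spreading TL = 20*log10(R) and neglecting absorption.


Step 1: FOM = SL - NL + DI - DT = 126 - 70 + 8 - 13 = 51 dB
Step 2: at max range FOM = TL = 20*log10(R), so R = 10^(51/20) = 354.81 m = 0.35 km

0.35 km


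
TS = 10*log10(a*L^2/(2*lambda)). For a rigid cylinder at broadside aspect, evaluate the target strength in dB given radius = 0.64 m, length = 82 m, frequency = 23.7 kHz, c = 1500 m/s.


lambda = 1500/23700 = 0.06329 m
TS = 10*log10(0.64*82^2/(2*0.06329)) = 45.31

45.31 dB


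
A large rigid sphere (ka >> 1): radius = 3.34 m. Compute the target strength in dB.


TS = 10*log10(3.34^2 / 4) = 10*log10(2.7889) = 4.45

4.45 dB


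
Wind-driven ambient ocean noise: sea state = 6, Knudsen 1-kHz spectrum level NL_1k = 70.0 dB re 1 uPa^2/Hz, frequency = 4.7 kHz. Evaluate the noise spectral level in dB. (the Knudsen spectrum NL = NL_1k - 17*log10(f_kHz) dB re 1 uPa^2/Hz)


NL = NL_1k - 17*log10(f_kHz) = 70.0 - 17*log10(4.7) = 70.0 - (11.43) = 58.57

58.57 dB


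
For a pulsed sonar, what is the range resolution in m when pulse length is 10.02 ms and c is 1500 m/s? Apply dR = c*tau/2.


7.515 m


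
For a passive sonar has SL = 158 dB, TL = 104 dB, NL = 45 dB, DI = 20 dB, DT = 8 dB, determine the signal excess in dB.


SE = SL - TL - NL + DI - DT = 158 - 104 - 45 + 20 - 8 = 21

21 dB
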